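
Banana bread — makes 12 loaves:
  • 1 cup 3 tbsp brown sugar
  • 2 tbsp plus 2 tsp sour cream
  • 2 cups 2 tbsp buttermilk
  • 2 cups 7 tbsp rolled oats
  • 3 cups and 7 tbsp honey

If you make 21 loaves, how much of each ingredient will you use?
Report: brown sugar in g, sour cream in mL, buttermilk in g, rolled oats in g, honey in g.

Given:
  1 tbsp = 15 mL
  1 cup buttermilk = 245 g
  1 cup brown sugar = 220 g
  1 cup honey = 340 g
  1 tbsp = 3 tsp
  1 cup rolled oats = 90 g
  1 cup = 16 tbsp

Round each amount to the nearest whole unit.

Scaling factor: 21/12 = 7/4 = 1.75.
brown sugar: (1 cup + 3 tbsp = 1.1875 cup) × 7/4 × 220 g/cup ≈ 457 g
sour cream: (2 tbsp + 2 tsp = 8/3 tbsp) × 7/4 × 15 mL/tbsp = 70 mL
buttermilk: (2 cup + 2 tbsp = 2.125 cup) × 7/4 × 245 g/cup ≈ 911 g
rolled oats: (2 cup + 7 tbsp = 2.4375 cup) × 7/4 × 90 g/cup ≈ 384 g
honey: (3 cup + 7 tbsp = 3.4375 cup) × 7/4 × 340 g/cup ≈ 2045 g

brown sugar: 457 g; sour cream: 70 mL; buttermilk: 911 g; rolled oats: 384 g; honey: 2045 g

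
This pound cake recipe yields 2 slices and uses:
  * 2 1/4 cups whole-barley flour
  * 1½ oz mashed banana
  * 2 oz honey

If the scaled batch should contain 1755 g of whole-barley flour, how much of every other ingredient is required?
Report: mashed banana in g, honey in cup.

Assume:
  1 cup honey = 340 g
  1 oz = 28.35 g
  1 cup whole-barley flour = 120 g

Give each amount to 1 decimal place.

The original recipe has 270 g of whole-barley flour, so the scaling factor is 1755 ÷ 270 = 13/2 = 6.5.
mashed banana: 1.5 oz × 13/2 × 28.35 g/oz ≈ 276.4 g
honey: 2 oz × 13/2 × 28.35 g/oz ÷ 340 g/cup ≈ 1.1 cup

mashed banana: 276.4 g; honey: 1.1 cup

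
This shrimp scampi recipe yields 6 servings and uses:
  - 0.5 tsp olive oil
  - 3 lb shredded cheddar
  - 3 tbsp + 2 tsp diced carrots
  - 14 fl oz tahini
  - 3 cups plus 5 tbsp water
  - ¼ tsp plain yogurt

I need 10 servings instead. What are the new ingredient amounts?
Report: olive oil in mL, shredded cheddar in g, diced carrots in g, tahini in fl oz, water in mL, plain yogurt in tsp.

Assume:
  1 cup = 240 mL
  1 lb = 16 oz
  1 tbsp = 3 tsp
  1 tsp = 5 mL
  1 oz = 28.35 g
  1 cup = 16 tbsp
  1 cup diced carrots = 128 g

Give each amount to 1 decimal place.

olive oil: 4.2 mL; shredded cheddar: 2268.0 g; diced carrots: 48.9 g; tahini: 23.3 fl oz; water: 1325.0 mL; plain yogurt: 0.4 tsp

Scaling factor: 10/6 = 5/3.
olive oil: 0.5 tsp × 5/3 × 5 mL/tsp ≈ 4.2 mL
shredded cheddar: 3 lb × 5/3 × 16 oz/lb × 28.35 g/oz = 2268.0 g
diced carrots: (3 tbsp + 2 tsp = 11/3 tbsp) × 5/3 ÷ 16 tbsp/cup × 128 g/cup ≈ 48.9 g
tahini: 14 fl oz × 5/3 ≈ 23.3 fl oz
water: (3 cup + 5 tbsp = 3.3125 cup) × 5/3 × 240 mL/cup = 1325.0 mL
plain yogurt: 0.25 tsp × 5/3 ≈ 0.4 tsp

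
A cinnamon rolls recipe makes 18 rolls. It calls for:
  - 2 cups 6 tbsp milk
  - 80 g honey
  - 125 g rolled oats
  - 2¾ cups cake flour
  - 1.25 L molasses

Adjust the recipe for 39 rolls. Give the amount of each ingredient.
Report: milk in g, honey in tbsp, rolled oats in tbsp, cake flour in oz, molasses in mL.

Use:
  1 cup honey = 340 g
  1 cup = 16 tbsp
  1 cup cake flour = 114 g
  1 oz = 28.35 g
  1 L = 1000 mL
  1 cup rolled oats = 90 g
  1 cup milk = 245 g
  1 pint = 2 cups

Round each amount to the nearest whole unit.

milk: 1261 g; honey: 8 tbsp; rolled oats: 48 tbsp; cake flour: 24 oz; molasses: 2708 mL

Scaling factor: 39/18 = 13/6.
milk: (2 cup + 6 tbsp = 2.375 cup) × 13/6 × 245 g/cup ≈ 1261 g
honey: 80 g × 13/6 ÷ 340 g/cup × 16 tbsp/cup ≈ 8 tbsp
rolled oats: 125 g × 13/6 ÷ 90 g/cup × 16 tbsp/cup ≈ 48 tbsp
cake flour: 2.75 cup × 13/6 × 114 g/cup ÷ 28.35 g/oz ≈ 24 oz
molasses: 1.25 L × 13/6 × 1000 mL/L ≈ 2708 mL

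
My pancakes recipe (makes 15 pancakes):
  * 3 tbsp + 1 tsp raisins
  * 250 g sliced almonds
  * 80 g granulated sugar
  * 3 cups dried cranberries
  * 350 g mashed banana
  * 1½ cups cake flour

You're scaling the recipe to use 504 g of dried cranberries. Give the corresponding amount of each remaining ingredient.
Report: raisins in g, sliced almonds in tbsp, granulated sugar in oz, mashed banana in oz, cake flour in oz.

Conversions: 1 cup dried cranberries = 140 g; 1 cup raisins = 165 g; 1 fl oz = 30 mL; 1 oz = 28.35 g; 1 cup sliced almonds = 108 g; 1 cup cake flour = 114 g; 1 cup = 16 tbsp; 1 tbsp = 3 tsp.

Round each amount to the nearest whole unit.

raisins: 41 g; sliced almonds: 44 tbsp; granulated sugar: 3 oz; mashed banana: 15 oz; cake flour: 7 oz

The original recipe has 420 g of dried cranberries, so the scaling factor is 504 ÷ 420 = 6/5 = 1.2.
raisins: (3 tbsp + 1 tsp = 10/3 tbsp) × 6/5 ÷ 16 tbsp/cup × 165 g/cup ≈ 41 g
sliced almonds: 250 g × 6/5 ÷ 108 g/cup × 16 tbsp/cup ≈ 44 tbsp
granulated sugar: 80 g × 6/5 ÷ 28.35 g/oz ≈ 3 oz
mashed banana: 350 g × 6/5 ÷ 28.35 g/oz ≈ 15 oz
cake flour: 1.5 cup × 6/5 × 114 g/cup ÷ 28.35 g/oz ≈ 7 oz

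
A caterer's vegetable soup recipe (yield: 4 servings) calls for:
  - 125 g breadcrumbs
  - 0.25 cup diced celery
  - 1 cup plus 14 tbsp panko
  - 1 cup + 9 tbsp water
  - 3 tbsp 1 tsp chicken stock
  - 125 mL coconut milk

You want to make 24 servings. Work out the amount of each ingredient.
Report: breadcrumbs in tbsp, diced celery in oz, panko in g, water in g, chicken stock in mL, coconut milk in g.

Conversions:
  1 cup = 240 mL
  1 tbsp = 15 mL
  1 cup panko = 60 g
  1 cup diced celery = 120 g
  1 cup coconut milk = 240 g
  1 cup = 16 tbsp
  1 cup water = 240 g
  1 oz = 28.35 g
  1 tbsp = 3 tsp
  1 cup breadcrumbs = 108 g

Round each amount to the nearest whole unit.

Scaling factor: 24/4 = 6.
breadcrumbs: 125 g × 6 ÷ 108 g/cup × 16 tbsp/cup ≈ 111 tbsp
diced celery: 0.25 cup × 6 × 120 g/cup ÷ 28.35 g/oz ≈ 6 oz
panko: (1 cup + 14 tbsp = 1.875 cup) × 6 × 60 g/cup = 675 g
water: (1 cup + 9 tbsp = 1.5625 cup) × 6 × 240 g/cup = 2250 g
chicken stock: (3 tbsp + 1 tsp = 10/3 tbsp) × 6 × 15 mL/tbsp = 300 mL
coconut milk: 125 mL × 6 ÷ 240 mL/cup × 240 g/cup = 750 g

breadcrumbs: 111 tbsp; diced celery: 6 oz; panko: 675 g; water: 2250 g; chicken stock: 300 mL; coconut milk: 750 g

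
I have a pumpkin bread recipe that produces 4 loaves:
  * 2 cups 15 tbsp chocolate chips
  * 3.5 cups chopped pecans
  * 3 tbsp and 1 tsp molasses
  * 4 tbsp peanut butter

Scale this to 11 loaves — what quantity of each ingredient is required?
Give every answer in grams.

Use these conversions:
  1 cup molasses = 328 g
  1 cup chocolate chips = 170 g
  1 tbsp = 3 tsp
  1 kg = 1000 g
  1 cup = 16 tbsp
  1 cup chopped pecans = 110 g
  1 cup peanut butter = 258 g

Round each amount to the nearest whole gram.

Scaling factor: 11/4 = 2.75.
chocolate chips: (2 cup + 15 tbsp = 2.9375 cup) × 11/4 × 170 g/cup ≈ 1373 g
chopped pecans: 3.5 cup × 11/4 × 110 g/cup ≈ 1059 g
molasses: (3 tbsp + 1 tsp = 10/3 tbsp) × 11/4 ÷ 16 tbsp/cup × 328 g/cup ≈ 188 g
peanut butter: 4 tbsp × 11/4 ÷ 16 tbsp/cup × 258 g/cup ≈ 177 g

chocolate chips: 1373 g; chopped pecans: 1059 g; molasses: 188 g; peanut butter: 177 g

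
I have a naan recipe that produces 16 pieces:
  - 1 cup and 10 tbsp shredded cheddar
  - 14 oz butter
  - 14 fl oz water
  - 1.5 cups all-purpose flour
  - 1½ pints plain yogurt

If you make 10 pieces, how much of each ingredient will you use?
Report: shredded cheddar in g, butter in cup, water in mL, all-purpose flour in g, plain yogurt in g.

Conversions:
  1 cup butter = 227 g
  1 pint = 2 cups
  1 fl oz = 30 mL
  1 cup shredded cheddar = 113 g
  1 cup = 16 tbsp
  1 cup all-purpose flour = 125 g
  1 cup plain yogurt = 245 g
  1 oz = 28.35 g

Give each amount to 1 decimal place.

Scaling factor: 10/16 = 5/8 = 0.625.
shredded cheddar: (1 cup + 10 tbsp = 1.625 cup) × 5/8 × 113 g/cup ≈ 114.8 g
butter: 14 oz × 5/8 × 28.35 g/oz ÷ 227 g/cup ≈ 1.1 cup
water: 14 fl oz × 5/8 × 30 mL/fl oz = 262.5 mL
all-purpose flour: 1.5 cup × 5/8 × 125 g/cup ≈ 117.2 g
plain yogurt: 1.5 pint × 5/8 × 2 cup/pint × 245 g/cup ≈ 459.4 g

shredded cheddar: 114.8 g; butter: 1.1 cup; water: 262.5 mL; all-purpose flour: 117.2 g; plain yogurt: 459.4 g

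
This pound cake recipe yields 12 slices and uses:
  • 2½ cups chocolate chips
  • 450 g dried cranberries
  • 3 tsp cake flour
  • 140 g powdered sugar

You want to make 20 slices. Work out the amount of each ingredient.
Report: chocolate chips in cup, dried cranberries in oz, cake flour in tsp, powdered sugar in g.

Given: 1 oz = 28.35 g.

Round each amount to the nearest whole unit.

Scaling factor: 20/12 = 5/3.
chocolate chips: 2.5 cup × 5/3 ≈ 4 cup
dried cranberries: 450 g × 5/3 ÷ 28.35 g/oz ≈ 26 oz
cake flour: 3 tsp × 5/3 = 5 tsp
powdered sugar: 140 g × 5/3 ≈ 233 g

chocolate chips: 4 cup; dried cranberries: 26 oz; cake flour: 5 tsp; powdered sugar: 233 g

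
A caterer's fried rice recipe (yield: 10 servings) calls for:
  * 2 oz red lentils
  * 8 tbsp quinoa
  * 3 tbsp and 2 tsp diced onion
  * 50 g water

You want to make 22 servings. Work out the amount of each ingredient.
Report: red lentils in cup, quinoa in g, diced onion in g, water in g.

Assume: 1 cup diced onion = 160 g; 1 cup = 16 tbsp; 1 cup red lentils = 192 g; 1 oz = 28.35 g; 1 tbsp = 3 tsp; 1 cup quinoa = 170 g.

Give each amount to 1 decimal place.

red lentils: 0.6 cup; quinoa: 187.0 g; diced onion: 80.7 g; water: 110.0 g

Scaling factor: 22/10 = 11/5 = 2.2.
red lentils: 2 oz × 11/5 × 28.35 g/oz ÷ 192 g/cup ≈ 0.6 cup
quinoa: 8 tbsp × 11/5 ÷ 16 tbsp/cup × 170 g/cup = 187.0 g
diced onion: (3 tbsp + 2 tsp = 11/3 tbsp) × 11/5 ÷ 16 tbsp/cup × 160 g/cup ≈ 80.7 g
water: 50 g × 11/5 = 110.0 g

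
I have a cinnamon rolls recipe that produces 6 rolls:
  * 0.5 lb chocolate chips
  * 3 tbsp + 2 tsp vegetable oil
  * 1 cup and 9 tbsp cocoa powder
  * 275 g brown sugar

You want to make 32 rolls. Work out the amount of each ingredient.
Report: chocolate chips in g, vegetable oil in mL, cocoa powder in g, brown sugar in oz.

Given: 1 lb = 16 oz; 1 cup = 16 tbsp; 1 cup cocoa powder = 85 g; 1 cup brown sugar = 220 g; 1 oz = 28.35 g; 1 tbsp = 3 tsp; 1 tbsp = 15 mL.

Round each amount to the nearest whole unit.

chocolate chips: 1210 g; vegetable oil: 293 mL; cocoa powder: 708 g; brown sugar: 52 oz

Scaling factor: 32/6 = 16/3.
chocolate chips: 0.5 lb × 16/3 × 16 oz/lb × 28.35 g/oz ≈ 1210 g
vegetable oil: (3 tbsp + 2 tsp = 11/3 tbsp) × 16/3 × 15 mL/tbsp ≈ 293 mL
cocoa powder: (1 cup + 9 tbsp = 1.5625 cup) × 16/3 × 85 g/cup ≈ 708 g
brown sugar: 275 g × 16/3 ÷ 28.35 g/oz ≈ 52 oz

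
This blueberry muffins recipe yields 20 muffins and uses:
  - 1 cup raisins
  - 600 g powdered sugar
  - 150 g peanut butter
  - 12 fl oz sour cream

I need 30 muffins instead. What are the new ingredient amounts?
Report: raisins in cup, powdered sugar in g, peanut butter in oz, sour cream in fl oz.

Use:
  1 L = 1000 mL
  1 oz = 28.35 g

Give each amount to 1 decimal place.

raisins: 1.5 cup; powdered sugar: 900.0 g; peanut butter: 7.9 oz; sour cream: 18.0 fl oz

Scaling factor: 30/20 = 3/2 = 1.5.
raisins: 1 cup × 3/2 = 1.5 cup
powdered sugar: 600 g × 3/2 = 900.0 g
peanut butter: 150 g × 3/2 ÷ 28.35 g/oz ≈ 7.9 oz
sour cream: 12 fl oz × 3/2 = 18.0 fl oz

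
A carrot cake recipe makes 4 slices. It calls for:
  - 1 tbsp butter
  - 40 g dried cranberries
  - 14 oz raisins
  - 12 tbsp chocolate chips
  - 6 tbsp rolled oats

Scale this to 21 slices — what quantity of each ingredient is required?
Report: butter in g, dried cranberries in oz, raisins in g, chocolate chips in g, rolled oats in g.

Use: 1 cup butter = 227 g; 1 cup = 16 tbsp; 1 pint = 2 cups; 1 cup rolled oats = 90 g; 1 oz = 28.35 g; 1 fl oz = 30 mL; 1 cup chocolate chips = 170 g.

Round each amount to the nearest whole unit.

Scaling factor: 21/4 = 5.25.
butter: 1 tbsp × 21/4 ÷ 16 tbsp/cup × 227 g/cup ≈ 74 g
dried cranberries: 40 g × 21/4 ÷ 28.35 g/oz ≈ 7 oz
raisins: 14 oz × 21/4 × 28.35 g/oz ≈ 2084 g
chocolate chips: 12 tbsp × 21/4 ÷ 16 tbsp/cup × 170 g/cup ≈ 669 g
rolled oats: 6 tbsp × 21/4 ÷ 16 tbsp/cup × 90 g/cup ≈ 177 g

butter: 74 g; dried cranberries: 7 oz; raisins: 2084 g; chocolate chips: 669 g; rolled oats: 177 g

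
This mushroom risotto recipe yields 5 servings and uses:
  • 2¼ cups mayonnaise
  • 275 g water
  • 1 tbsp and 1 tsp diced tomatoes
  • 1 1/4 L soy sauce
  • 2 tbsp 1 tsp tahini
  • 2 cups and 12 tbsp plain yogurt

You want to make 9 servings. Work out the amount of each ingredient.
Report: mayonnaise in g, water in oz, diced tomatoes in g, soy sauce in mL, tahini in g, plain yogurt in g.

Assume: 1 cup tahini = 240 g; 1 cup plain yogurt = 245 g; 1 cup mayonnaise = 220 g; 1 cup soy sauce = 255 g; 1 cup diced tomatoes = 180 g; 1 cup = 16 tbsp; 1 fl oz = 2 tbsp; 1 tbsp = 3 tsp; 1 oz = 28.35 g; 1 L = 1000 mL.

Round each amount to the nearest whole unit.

Scaling factor: 9/5 = 1.8.
mayonnaise: 2.25 cup × 9/5 × 220 g/cup = 891 g
water: 275 g × 9/5 ÷ 28.35 g/oz ≈ 17 oz
diced tomatoes: (1 tbsp + 1 tsp = 4/3 tbsp) × 9/5 ÷ 16 tbsp/cup × 180 g/cup = 27 g
soy sauce: 1.25 L × 9/5 × 1000 mL/L = 2250 mL
tahini: (2 tbsp + 1 tsp = 7/3 tbsp) × 9/5 ÷ 16 tbsp/cup × 240 g/cup = 63 g
plain yogurt: (2 cup + 12 tbsp = 2.75 cup) × 9/5 × 245 g/cup ≈ 1213 g

mayonnaise: 891 g; water: 17 oz; diced tomatoes: 27 g; soy sauce: 2250 mL; tahini: 63 g; plain yogurt: 1213 g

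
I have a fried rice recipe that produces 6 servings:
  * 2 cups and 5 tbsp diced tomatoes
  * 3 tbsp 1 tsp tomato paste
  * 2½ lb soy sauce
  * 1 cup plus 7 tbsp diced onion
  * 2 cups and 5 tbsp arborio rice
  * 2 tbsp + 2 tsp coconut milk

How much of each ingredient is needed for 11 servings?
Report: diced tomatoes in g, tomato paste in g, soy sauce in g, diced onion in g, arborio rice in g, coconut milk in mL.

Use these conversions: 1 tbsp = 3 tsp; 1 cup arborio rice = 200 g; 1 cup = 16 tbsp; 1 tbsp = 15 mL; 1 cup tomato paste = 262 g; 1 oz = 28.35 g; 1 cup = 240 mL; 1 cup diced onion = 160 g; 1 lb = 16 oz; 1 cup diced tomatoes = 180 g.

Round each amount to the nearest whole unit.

diced tomatoes: 763 g; tomato paste: 100 g; soy sauce: 2079 g; diced onion: 422 g; arborio rice: 848 g; coconut milk: 73 mL

Scaling factor: 11/6.
diced tomatoes: (2 cup + 5 tbsp = 2.3125 cup) × 11/6 × 180 g/cup ≈ 763 g
tomato paste: (3 tbsp + 1 tsp = 10/3 tbsp) × 11/6 ÷ 16 tbsp/cup × 262 g/cup ≈ 100 g
soy sauce: 2.5 lb × 11/6 × 16 oz/lb × 28.35 g/oz = 2079 g
diced onion: (1 cup + 7 tbsp = 1.4375 cup) × 11/6 × 160 g/cup ≈ 422 g
arborio rice: (2 cup + 5 tbsp = 2.3125 cup) × 11/6 × 200 g/cup ≈ 848 g
coconut milk: (2 tbsp + 2 tsp = 8/3 tbsp) × 11/6 × 15 mL/tbsp ≈ 73 mL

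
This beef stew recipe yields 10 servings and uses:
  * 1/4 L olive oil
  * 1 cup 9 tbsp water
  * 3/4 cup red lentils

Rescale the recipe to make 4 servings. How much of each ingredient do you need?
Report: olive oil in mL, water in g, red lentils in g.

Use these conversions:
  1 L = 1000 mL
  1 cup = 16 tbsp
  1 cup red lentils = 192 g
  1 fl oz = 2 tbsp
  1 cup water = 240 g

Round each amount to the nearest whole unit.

olive oil: 100 mL; water: 150 g; red lentils: 58 g

Scaling factor: 4/10 = 2/5 = 0.4.
olive oil: 0.25 L × 2/5 × 1000 mL/L = 100 mL
water: (1 cup + 9 tbsp = 1.5625 cup) × 2/5 × 240 g/cup = 150 g
red lentils: 0.75 cup × 2/5 × 192 g/cup ≈ 58 g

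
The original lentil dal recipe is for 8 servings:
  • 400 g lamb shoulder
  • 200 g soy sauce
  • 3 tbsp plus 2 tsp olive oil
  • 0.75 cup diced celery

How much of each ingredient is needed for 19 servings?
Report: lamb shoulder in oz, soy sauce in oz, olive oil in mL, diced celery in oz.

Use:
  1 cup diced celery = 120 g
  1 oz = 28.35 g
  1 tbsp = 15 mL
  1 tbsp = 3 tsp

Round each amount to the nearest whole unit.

Scaling factor: 19/8 = 2.375.
lamb shoulder: 400 g × 19/8 ÷ 28.35 g/oz ≈ 34 oz
soy sauce: 200 g × 19/8 ÷ 28.35 g/oz ≈ 17 oz
olive oil: (3 tbsp + 2 tsp = 11/3 tbsp) × 19/8 × 15 mL/tbsp ≈ 131 mL
diced celery: 0.75 cup × 19/8 × 120 g/cup ÷ 28.35 g/oz ≈ 8 oz

lamb shoulder: 34 oz; soy sauce: 17 oz; olive oil: 131 mL; diced celery: 8 oz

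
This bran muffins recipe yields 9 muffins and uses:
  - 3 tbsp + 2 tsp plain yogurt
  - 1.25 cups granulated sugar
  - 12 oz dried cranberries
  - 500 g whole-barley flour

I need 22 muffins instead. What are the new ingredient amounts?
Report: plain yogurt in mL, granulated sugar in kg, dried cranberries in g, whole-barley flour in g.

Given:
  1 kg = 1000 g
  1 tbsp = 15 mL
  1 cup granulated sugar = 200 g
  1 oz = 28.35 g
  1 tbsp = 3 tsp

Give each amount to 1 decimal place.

Scaling factor: 22/9.
plain yogurt: (3 tbsp + 2 tsp = 11/3 tbsp) × 22/9 × 15 mL/tbsp ≈ 134.4 mL
granulated sugar: 1.25 cup × 22/9 × 200 g/cup ÷ 1000 g/kg ≈ 0.6 kg
dried cranberries: 12 oz × 22/9 × 28.35 g/oz = 831.6 g
whole-barley flour: 500 g × 22/9 ≈ 1222.2 g

plain yogurt: 134.4 mL; granulated sugar: 0.6 kg; dried cranberries: 831.6 g; whole-barley flour: 1222.2 g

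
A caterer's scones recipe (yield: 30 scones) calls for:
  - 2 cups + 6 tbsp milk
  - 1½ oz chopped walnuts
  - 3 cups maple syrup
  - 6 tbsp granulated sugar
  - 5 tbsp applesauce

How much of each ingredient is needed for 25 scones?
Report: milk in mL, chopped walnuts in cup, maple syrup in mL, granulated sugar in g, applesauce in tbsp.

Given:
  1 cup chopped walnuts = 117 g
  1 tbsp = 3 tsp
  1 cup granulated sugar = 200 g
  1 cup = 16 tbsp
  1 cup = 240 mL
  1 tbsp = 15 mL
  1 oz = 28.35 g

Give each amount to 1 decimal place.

milk: 475.0 mL; chopped walnuts: 0.3 cup; maple syrup: 600.0 mL; granulated sugar: 62.5 g; applesauce: 4.2 tbsp

Scaling factor: 25/30 = 5/6.
milk: (2 cup + 6 tbsp = 2.375 cup) × 5/6 × 240 mL/cup = 475.0 mL
chopped walnuts: 1.5 oz × 5/6 × 28.35 g/oz ÷ 117 g/cup ≈ 0.3 cup
maple syrup: 3 cup × 5/6 × 240 mL/cup = 600.0 mL
granulated sugar: 6 tbsp × 5/6 ÷ 16 tbsp/cup × 200 g/cup = 62.5 g
applesauce: 5 tbsp × 5/6 ≈ 4.2 tbsp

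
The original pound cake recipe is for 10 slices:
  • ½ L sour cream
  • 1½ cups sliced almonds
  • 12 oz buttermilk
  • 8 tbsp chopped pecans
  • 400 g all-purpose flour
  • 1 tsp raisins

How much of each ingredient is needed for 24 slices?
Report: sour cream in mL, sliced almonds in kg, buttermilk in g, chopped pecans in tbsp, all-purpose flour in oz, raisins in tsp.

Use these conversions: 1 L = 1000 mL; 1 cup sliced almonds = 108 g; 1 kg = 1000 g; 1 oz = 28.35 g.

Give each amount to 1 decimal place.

Scaling factor: 24/10 = 12/5 = 2.4.
sour cream: 0.5 L × 12/5 × 1000 mL/L = 1200.0 mL
sliced almonds: 1.5 cup × 12/5 × 108 g/cup ÷ 1000 g/kg ≈ 0.4 kg
buttermilk: 12 oz × 12/5 × 28.35 g/oz ≈ 816.5 g
chopped pecans: 8 tbsp × 12/5 = 19.2 tbsp
all-purpose flour: 400 g × 12/5 ÷ 28.35 g/oz ≈ 33.9 oz
raisins: 1 tsp × 12/5 = 2.4 tsp

sour cream: 1200.0 mL; sliced almonds: 0.4 kg; buttermilk: 816.5 g; chopped pecans: 19.2 tbsp; all-purpose flour: 33.9 oz; raisins: 2.4 tsp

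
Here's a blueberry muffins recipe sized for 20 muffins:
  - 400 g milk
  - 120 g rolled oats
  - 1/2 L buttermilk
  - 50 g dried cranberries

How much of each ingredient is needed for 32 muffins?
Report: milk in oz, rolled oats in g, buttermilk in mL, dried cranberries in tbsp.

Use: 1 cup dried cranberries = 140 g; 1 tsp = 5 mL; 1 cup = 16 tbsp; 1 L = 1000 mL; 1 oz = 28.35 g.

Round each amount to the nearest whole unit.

Scaling factor: 32/20 = 8/5 = 1.6.
milk: 400 g × 8/5 ÷ 28.35 g/oz ≈ 23 oz
rolled oats: 120 g × 8/5 = 192 g
buttermilk: 0.5 L × 8/5 × 1000 mL/L = 800 mL
dried cranberries: 50 g × 8/5 ÷ 140 g/cup × 16 tbsp/cup ≈ 9 tbsp

milk: 23 oz; rolled oats: 192 g; buttermilk: 800 mL; dried cranberries: 9 tbsp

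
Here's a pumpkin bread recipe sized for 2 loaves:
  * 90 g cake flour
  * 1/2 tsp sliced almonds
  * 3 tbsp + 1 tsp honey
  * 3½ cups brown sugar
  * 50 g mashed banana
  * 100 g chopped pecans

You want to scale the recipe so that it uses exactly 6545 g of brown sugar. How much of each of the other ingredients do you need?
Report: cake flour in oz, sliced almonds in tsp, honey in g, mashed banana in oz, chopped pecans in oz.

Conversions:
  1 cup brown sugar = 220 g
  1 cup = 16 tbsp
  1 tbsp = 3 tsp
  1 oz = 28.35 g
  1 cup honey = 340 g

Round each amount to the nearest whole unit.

cake flour: 27 oz; sliced almonds: 4 tsp; honey: 602 g; mashed banana: 15 oz; chopped pecans: 30 oz

The original recipe has 770 g of brown sugar, so the scaling factor is 6545 ÷ 770 = 17/2 = 8.5.
cake flour: 90 g × 17/2 ÷ 28.35 g/oz ≈ 27 oz
sliced almonds: 0.5 tsp × 17/2 ≈ 4 tsp
honey: (3 tbsp + 1 tsp = 10/3 tbsp) × 17/2 ÷ 16 tbsp/cup × 340 g/cup ≈ 602 g
mashed banana: 50 g × 17/2 ÷ 28.35 g/oz ≈ 15 oz
chopped pecans: 100 g × 17/2 ÷ 28.35 g/oz ≈ 30 oz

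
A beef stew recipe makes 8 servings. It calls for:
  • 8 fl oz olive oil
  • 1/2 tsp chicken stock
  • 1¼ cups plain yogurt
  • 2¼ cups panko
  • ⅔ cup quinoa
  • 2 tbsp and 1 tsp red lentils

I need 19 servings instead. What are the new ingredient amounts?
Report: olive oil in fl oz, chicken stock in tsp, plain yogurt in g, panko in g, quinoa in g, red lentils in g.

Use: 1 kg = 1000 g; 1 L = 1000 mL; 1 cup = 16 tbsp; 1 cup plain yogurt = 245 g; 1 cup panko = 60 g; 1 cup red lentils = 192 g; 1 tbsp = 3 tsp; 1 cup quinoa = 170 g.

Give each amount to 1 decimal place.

Scaling factor: 19/8 = 2.375.
olive oil: 8 fl oz × 19/8 = 19.0 fl oz
chicken stock: 0.5 tsp × 19/8 ≈ 1.2 tsp
plain yogurt: 1.25 cup × 19/8 × 245 g/cup ≈ 727.3 g
panko: 2.25 cup × 19/8 × 60 g/cup ≈ 320.6 g
quinoa: 2/3 cup × 19/8 × 170 g/cup ≈ 269.2 g
red lentils: (2 tbsp + 1 tsp = 7/3 tbsp) × 19/8 ÷ 16 tbsp/cup × 192 g/cup = 66.5 g

olive oil: 19.0 fl oz; chicken stock: 1.2 tsp; plain yogurt: 727.3 g; panko: 320.6 g; quinoa: 269.2 g; red lentils: 66.5 g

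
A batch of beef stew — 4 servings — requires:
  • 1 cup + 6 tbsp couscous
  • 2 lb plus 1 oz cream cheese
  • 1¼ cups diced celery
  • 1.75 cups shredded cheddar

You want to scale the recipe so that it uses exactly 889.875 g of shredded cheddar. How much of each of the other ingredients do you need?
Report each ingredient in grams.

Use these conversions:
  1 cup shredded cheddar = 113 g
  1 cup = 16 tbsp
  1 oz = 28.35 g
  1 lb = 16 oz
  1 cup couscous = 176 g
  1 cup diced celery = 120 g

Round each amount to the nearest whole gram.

couscous: 1089 g; cream cheese: 4210 g; diced celery: 675 g

The original recipe has 197.75 g of shredded cheddar, so the scaling factor is 889.875 ÷ 197.75 = 9/2 = 4.5.
couscous: (1 cup + 6 tbsp = 1.375 cup) × 9/2 × 176 g/cup = 1089 g
cream cheese: (2 lb + 1 oz = 2.0625 lb) × 9/2 × 16 oz/lb × 28.35 g/oz ≈ 4210 g
diced celery: 1.25 cup × 9/2 × 120 g/cup = 675 g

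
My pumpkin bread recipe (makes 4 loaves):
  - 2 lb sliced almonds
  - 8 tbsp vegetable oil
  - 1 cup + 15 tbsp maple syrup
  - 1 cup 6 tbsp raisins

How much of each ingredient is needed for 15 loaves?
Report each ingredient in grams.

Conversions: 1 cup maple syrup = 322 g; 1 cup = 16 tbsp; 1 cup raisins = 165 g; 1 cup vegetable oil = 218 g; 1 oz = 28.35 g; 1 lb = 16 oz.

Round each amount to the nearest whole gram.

Scaling factor: 15/4 = 3.75.
sliced almonds: 2 lb × 15/4 × 16 oz/lb × 28.35 g/oz = 3402 g
vegetable oil: 8 tbsp × 15/4 ÷ 16 tbsp/cup × 218 g/cup ≈ 409 g
maple syrup: (1 cup + 15 tbsp = 1.9375 cup) × 15/4 × 322 g/cup ≈ 2340 g
raisins: (1 cup + 6 tbsp = 1.375 cup) × 15/4 × 165 g/cup ≈ 851 g

sliced almonds: 3402 g; vegetable oil: 409 g; maple syrup: 2340 g; raisins: 851 g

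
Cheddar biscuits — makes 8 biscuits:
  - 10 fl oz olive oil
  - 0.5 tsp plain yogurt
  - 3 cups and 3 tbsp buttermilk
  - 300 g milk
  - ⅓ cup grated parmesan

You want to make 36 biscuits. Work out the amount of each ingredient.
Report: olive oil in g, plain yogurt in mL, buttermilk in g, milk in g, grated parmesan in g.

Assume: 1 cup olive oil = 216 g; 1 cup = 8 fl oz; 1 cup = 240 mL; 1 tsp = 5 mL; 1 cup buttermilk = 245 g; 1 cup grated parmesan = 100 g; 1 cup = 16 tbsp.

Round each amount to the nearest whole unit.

olive oil: 1215 g; plain yogurt: 11 mL; buttermilk: 3514 g; milk: 1350 g; grated parmesan: 150 g

Scaling factor: 36/8 = 9/2 = 4.5.
olive oil: 10 fl oz × 9/2 ÷ 8 fl oz/cup × 216 g/cup = 1215 g
plain yogurt: 0.5 tsp × 9/2 × 5 mL/tsp ≈ 11 mL
buttermilk: (3 cup + 3 tbsp = 3.1875 cup) × 9/2 × 245 g/cup ≈ 3514 g
milk: 300 g × 9/2 = 1350 g
grated parmesan: 1/3 cup × 9/2 × 100 g/cup = 150 g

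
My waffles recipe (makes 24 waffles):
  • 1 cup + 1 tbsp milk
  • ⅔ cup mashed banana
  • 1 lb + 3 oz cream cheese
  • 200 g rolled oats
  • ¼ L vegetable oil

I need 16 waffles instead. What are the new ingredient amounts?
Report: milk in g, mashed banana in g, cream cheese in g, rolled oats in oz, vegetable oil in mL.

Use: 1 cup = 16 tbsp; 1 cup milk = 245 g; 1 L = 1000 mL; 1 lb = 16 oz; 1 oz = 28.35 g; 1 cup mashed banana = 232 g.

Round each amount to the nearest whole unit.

Scaling factor: 16/24 = 2/3.
milk: (1 cup + 1 tbsp = 1.0625 cup) × 2/3 × 245 g/cup ≈ 174 g
mashed banana: 2/3 cup × 2/3 × 232 g/cup ≈ 103 g
cream cheese: (1 lb + 3 oz = 1.1875 lb) × 2/3 × 16 oz/lb × 28.35 g/oz ≈ 359 g
rolled oats: 200 g × 2/3 ÷ 28.35 g/oz ≈ 5 oz
vegetable oil: 0.25 L × 2/3 × 1000 mL/L ≈ 167 mL

milk: 174 g; mashed banana: 103 g; cream cheese: 359 g; rolled oats: 5 oz; vegetable oil: 167 mL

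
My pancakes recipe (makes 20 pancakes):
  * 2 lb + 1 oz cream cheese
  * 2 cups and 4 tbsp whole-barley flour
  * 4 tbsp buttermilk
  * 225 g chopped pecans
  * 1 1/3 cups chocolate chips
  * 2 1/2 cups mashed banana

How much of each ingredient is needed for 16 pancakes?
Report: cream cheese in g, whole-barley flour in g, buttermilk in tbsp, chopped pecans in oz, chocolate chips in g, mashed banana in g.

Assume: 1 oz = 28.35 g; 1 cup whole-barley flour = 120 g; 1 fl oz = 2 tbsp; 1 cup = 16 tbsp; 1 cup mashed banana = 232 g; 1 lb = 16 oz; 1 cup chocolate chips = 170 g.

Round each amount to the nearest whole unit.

cream cheese: 748 g; whole-barley flour: 216 g; buttermilk: 3 tbsp; chopped pecans: 6 oz; chocolate chips: 181 g; mashed banana: 464 g

Scaling factor: 16/20 = 4/5 = 0.8.
cream cheese: (2 lb + 1 oz = 2.0625 lb) × 4/5 × 16 oz/lb × 28.35 g/oz ≈ 748 g
whole-barley flour: (2 cup + 4 tbsp = 2.25 cup) × 4/5 × 120 g/cup = 216 g
buttermilk: 4 tbsp × 4/5 ≈ 3 tbsp
chopped pecans: 225 g × 4/5 ÷ 28.35 g/oz ≈ 6 oz
chocolate chips: 4/3 cup × 4/5 × 170 g/cup ≈ 181 g
mashed banana: 2.5 cup × 4/5 × 232 g/cup = 464 g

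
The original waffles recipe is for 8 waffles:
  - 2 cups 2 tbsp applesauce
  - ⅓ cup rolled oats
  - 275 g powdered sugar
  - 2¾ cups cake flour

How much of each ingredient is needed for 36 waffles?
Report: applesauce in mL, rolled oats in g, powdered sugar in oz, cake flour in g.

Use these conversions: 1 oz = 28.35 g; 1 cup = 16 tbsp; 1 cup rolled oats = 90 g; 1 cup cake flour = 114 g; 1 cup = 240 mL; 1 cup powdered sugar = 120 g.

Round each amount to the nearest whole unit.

Scaling factor: 36/8 = 9/2 = 4.5.
applesauce: (2 cup + 2 tbsp = 2.125 cup) × 9/2 × 240 mL/cup = 2295 mL
rolled oats: 1/3 cup × 9/2 × 90 g/cup = 135 g
powdered sugar: 275 g × 9/2 ÷ 28.35 g/oz ≈ 44 oz
cake flour: 2.75 cup × 9/2 × 114 g/cup ≈ 1411 g

applesauce: 2295 mL; rolled oats: 135 g; powdered sugar: 44 oz; cake flour: 1411 g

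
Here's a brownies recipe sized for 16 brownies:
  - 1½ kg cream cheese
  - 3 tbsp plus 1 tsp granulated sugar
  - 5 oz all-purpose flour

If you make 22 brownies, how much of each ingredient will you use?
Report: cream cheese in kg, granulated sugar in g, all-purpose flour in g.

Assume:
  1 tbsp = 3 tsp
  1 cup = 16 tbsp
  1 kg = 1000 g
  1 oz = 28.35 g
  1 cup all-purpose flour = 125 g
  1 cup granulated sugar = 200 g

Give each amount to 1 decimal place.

Scaling factor: 22/16 = 11/8 = 1.375.
cream cheese: 1.5 kg × 11/8 ≈ 2.1 kg
granulated sugar: (3 tbsp + 1 tsp = 10/3 tbsp) × 11/8 ÷ 16 tbsp/cup × 200 g/cup ≈ 57.3 g
all-purpose flour: 5 oz × 11/8 × 28.35 g/oz ≈ 194.9 g

cream cheese: 2.1 kg; granulated sugar: 57.3 g; all-purpose flour: 194.9 g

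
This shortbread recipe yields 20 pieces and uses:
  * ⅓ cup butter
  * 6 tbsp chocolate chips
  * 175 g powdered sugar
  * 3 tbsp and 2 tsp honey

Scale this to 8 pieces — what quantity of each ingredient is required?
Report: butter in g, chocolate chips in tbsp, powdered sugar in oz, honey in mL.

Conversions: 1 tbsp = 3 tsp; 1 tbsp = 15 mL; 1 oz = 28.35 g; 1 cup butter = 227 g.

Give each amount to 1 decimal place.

butter: 30.3 g; chocolate chips: 2.4 tbsp; powdered sugar: 2.5 oz; honey: 22.0 mL

Scaling factor: 8/20 = 2/5 = 0.4.
butter: 1/3 cup × 2/5 × 227 g/cup ≈ 30.3 g
chocolate chips: 6 tbsp × 2/5 = 2.4 tbsp
powdered sugar: 175 g × 2/5 ÷ 28.35 g/oz ≈ 2.5 oz
honey: (3 tbsp + 2 tsp = 11/3 tbsp) × 2/5 × 15 mL/tbsp = 22.0 mL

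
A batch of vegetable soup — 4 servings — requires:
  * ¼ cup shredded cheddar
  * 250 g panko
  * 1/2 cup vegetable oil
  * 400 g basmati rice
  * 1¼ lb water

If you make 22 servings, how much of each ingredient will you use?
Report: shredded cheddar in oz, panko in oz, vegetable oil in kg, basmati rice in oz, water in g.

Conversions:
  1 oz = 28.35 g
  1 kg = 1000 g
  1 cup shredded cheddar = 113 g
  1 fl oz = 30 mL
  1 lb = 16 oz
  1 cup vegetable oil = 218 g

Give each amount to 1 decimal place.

shredded cheddar: 5.5 oz; panko: 48.5 oz; vegetable oil: 0.6 kg; basmati rice: 77.6 oz; water: 3118.5 g

Scaling factor: 22/4 = 11/2 = 5.5.
shredded cheddar: 0.25 cup × 11/2 × 113 g/cup ÷ 28.35 g/oz ≈ 5.5 oz
panko: 250 g × 11/2 ÷ 28.35 g/oz ≈ 48.5 oz
vegetable oil: 0.5 cup × 11/2 × 218 g/cup ÷ 1000 g/kg ≈ 0.6 kg
basmati rice: 400 g × 11/2 ÷ 28.35 g/oz ≈ 77.6 oz
water: 1.25 lb × 11/2 × 16 oz/lb × 28.35 g/oz = 3118.5 g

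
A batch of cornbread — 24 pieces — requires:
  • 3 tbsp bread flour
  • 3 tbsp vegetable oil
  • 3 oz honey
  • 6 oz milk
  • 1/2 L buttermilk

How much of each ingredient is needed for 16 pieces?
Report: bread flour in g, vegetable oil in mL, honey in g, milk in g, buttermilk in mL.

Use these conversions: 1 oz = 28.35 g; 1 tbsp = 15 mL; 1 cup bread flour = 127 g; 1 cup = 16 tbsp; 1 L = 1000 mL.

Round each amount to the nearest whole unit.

bread flour: 16 g; vegetable oil: 30 mL; honey: 57 g; milk: 113 g; buttermilk: 333 mL

Scaling factor: 16/24 = 2/3.
bread flour: 3 tbsp × 2/3 ÷ 16 tbsp/cup × 127 g/cup ≈ 16 g
vegetable oil: 3 tbsp × 2/3 × 15 mL/tbsp = 30 mL
honey: 3 oz × 2/3 × 28.35 g/oz ≈ 57 g
milk: 6 oz × 2/3 × 28.35 g/oz ≈ 113 g
buttermilk: 0.5 L × 2/3 × 1000 mL/L ≈ 333 mL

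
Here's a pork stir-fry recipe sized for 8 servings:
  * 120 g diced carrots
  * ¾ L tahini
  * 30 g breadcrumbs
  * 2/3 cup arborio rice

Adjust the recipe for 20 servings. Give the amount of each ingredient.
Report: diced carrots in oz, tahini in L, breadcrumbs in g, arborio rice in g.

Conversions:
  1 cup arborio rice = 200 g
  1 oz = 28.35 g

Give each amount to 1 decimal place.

diced carrots: 10.6 oz; tahini: 1.9 L; breadcrumbs: 75.0 g; arborio rice: 333.3 g

Scaling factor: 20/8 = 5/2 = 2.5.
diced carrots: 120 g × 5/2 ÷ 28.35 g/oz ≈ 10.6 oz
tahini: 0.75 L × 5/2 ≈ 1.9 L
breadcrumbs: 30 g × 5/2 = 75.0 g
arborio rice: 2/3 cup × 5/2 × 200 g/cup ≈ 333.3 g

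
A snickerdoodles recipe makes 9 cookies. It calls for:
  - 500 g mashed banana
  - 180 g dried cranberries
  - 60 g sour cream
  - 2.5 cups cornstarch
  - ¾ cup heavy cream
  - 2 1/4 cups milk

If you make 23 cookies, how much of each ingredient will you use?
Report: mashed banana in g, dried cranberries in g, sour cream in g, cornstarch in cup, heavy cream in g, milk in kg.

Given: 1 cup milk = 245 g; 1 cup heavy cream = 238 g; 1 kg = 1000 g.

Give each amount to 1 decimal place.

mashed banana: 1277.8 g; dried cranberries: 460.0 g; sour cream: 153.3 g; cornstarch: 6.4 cup; heavy cream: 456.2 g; milk: 1.4 kg

Scaling factor: 23/9.
mashed banana: 500 g × 23/9 ≈ 1277.8 g
dried cranberries: 180 g × 23/9 = 460.0 g
sour cream: 60 g × 23/9 ≈ 153.3 g
cornstarch: 2.5 cup × 23/9 ≈ 6.4 cup
heavy cream: 0.75 cup × 23/9 × 238 g/cup ≈ 456.2 g
milk: 2.25 cup × 23/9 × 245 g/cup ÷ 1000 g/kg ≈ 1.4 kg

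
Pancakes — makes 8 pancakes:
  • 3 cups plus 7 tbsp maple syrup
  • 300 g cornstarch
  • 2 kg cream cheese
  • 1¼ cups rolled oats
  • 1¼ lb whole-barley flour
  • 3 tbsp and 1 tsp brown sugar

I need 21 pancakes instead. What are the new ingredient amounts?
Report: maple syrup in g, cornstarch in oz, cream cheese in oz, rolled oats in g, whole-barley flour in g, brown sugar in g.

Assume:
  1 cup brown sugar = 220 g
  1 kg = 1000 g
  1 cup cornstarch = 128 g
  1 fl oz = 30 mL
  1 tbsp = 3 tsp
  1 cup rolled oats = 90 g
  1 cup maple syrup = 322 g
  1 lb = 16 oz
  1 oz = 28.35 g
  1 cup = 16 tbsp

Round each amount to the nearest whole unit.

maple syrup: 2906 g; cornstarch: 28 oz; cream cheese: 185 oz; rolled oats: 295 g; whole-barley flour: 1488 g; brown sugar: 120 g

Scaling factor: 21/8 = 2.625.
maple syrup: (3 cup + 7 tbsp = 3.4375 cup) × 21/8 × 322 g/cup ≈ 2906 g
cornstarch: 300 g × 21/8 ÷ 28.35 g/oz ≈ 28 oz
cream cheese: 2 kg × 21/8 × 1000 g/kg ÷ 28.35 g/oz ≈ 185 oz
rolled oats: 1.25 cup × 21/8 × 90 g/cup ≈ 295 g
whole-barley flour: 1.25 lb × 21/8 × 16 oz/lb × 28.35 g/oz ≈ 1488 g
brown sugar: (3 tbsp + 1 tsp = 10/3 tbsp) × 21/8 ÷ 16 tbsp/cup × 220 g/cup ≈ 120 g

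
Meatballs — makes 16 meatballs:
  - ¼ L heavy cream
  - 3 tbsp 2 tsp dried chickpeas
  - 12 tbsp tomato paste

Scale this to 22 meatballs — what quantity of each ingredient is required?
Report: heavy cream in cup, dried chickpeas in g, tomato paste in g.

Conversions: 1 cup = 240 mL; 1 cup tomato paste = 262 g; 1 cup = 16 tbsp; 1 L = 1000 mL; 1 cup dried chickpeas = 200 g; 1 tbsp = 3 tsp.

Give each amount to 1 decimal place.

heavy cream: 1.4 cup; dried chickpeas: 63.0 g; tomato paste: 270.2 g

Scaling factor: 22/16 = 11/8 = 1.375.
heavy cream: 0.25 L × 11/8 × 1000 mL/L ÷ 240 mL/cup ≈ 1.4 cup
dried chickpeas: (3 tbsp + 2 tsp = 11/3 tbsp) × 11/8 ÷ 16 tbsp/cup × 200 g/cup ≈ 63.0 g
tomato paste: 12 tbsp × 11/8 ÷ 16 tbsp/cup × 262 g/cup ≈ 270.2 g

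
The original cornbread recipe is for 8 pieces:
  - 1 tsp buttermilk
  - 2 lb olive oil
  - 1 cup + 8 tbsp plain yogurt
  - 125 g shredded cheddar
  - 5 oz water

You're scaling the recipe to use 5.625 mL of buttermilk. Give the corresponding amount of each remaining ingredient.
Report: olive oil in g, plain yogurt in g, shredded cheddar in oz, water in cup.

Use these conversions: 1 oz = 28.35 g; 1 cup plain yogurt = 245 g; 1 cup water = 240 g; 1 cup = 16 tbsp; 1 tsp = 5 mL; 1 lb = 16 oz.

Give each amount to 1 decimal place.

The original recipe has 5 mL of buttermilk, so the scaling factor is 5.625 ÷ 5 = 9/8 = 1.125.
olive oil: 2 lb × 9/8 × 16 oz/lb × 28.35 g/oz = 1020.6 g
plain yogurt: (1 cup + 8 tbsp = 1.5 cup) × 9/8 × 245 g/cup ≈ 413.4 g
shredded cheddar: 125 g × 9/8 ÷ 28.35 g/oz ≈ 5.0 oz
water: 5 oz × 9/8 × 28.35 g/oz ÷ 240 g/cup ≈ 0.7 cup

olive oil: 1020.6 g; plain yogurt: 413.4 g; shredded cheddar: 5.0 oz; water: 0.7 cup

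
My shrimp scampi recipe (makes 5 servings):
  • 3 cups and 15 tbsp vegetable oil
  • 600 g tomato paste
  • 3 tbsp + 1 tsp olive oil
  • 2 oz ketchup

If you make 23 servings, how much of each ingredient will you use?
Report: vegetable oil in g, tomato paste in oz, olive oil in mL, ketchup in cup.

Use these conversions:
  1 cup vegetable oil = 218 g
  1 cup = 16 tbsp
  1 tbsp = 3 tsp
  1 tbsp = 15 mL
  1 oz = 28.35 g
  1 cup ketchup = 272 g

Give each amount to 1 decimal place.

vegetable oil: 3948.5 g; tomato paste: 97.4 oz; olive oil: 230.0 mL; ketchup: 1.0 cup

Scaling factor: 23/5 = 4.6.
vegetable oil: (3 cup + 15 tbsp = 3.9375 cup) × 23/5 × 218 g/cup ≈ 3948.5 g
tomato paste: 600 g × 23/5 ÷ 28.35 g/oz ≈ 97.4 oz
olive oil: (3 tbsp + 1 tsp = 10/3 tbsp) × 23/5 × 15 mL/tbsp = 230.0 mL
ketchup: 2 oz × 23/5 × 28.35 g/oz ÷ 272 g/cup ≈ 1.0 cup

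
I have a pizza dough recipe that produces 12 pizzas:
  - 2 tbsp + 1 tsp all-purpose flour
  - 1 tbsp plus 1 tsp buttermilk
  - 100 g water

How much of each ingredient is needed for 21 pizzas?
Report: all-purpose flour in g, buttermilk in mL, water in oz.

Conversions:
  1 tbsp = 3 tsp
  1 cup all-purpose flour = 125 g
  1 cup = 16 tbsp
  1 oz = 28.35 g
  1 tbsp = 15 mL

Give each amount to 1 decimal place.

all-purpose flour: 31.9 g; buttermilk: 35.0 mL; water: 6.2 oz

Scaling factor: 21/12 = 7/4 = 1.75.
all-purpose flour: (2 tbsp + 1 tsp = 7/3 tbsp) × 7/4 ÷ 16 tbsp/cup × 125 g/cup ≈ 31.9 g
buttermilk: (1 tbsp + 1 tsp = 4/3 tbsp) × 7/4 × 15 mL/tbsp = 35.0 mL
water: 100 g × 7/4 ÷ 28.35 g/oz ≈ 6.2 oz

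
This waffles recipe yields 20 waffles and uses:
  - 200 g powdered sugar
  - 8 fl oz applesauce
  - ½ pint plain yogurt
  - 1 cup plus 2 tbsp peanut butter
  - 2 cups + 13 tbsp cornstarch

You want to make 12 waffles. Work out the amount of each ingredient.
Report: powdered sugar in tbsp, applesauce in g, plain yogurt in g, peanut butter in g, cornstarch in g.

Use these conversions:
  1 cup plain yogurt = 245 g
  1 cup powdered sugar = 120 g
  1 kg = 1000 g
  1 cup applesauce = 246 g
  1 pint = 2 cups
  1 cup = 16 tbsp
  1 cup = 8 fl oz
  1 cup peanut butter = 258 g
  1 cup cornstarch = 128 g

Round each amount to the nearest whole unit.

Scaling factor: 12/20 = 3/5 = 0.6.
powdered sugar: 200 g × 3/5 ÷ 120 g/cup × 16 tbsp/cup = 16 tbsp
applesauce: 8 fl oz × 3/5 ÷ 8 fl oz/cup × 246 g/cup ≈ 148 g
plain yogurt: 0.5 pint × 3/5 × 2 cup/pint × 245 g/cup = 147 g
peanut butter: (1 cup + 2 tbsp = 1.125 cup) × 3/5 × 258 g/cup ≈ 174 g
cornstarch: (2 cup + 13 tbsp = 2.8125 cup) × 3/5 × 128 g/cup = 216 g

powdered sugar: 16 tbsp; applesauce: 148 g; plain yogurt: 147 g; peanut butter: 174 g; cornstarch: 216 g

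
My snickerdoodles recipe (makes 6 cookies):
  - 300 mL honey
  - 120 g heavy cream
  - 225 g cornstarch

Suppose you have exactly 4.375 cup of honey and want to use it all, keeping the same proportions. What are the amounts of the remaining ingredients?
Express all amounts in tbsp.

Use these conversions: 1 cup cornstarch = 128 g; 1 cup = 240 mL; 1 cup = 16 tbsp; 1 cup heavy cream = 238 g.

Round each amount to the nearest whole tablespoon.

The original recipe has 1.25 cup of honey, so the scaling factor is 4.375 ÷ 1.25 = 7/2 = 3.5.
heavy cream: 120 g × 7/2 ÷ 238 g/cup × 16 tbsp/cup ≈ 28 tbsp
cornstarch: 225 g × 7/2 ÷ 128 g/cup × 16 tbsp/cup ≈ 98 tbsp

heavy cream: 28 tbsp; cornstarch: 98 tbsp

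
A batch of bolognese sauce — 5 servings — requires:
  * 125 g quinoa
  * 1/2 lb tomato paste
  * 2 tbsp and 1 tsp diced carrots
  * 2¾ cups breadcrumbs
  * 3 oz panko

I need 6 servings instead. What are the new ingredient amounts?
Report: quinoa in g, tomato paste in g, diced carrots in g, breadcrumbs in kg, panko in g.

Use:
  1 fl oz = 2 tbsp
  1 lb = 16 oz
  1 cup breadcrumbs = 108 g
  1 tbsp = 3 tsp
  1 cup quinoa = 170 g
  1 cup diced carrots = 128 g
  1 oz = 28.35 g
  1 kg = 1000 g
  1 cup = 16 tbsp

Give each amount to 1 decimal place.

Scaling factor: 6/5 = 1.2.
quinoa: 125 g × 6/5 = 150.0 g
tomato paste: 0.5 lb × 6/5 × 16 oz/lb × 28.35 g/oz ≈ 272.2 g
diced carrots: (2 tbsp + 1 tsp = 7/3 tbsp) × 6/5 ÷ 16 tbsp/cup × 128 g/cup = 22.4 g
breadcrumbs: 2.75 cup × 6/5 × 108 g/cup ÷ 1000 g/kg ≈ 0.4 kg
panko: 3 oz × 6/5 × 28.35 g/oz ≈ 102.1 g

quinoa: 150.0 g; tomato paste: 272.2 g; diced carrots: 22.4 g; breadcrumbs: 0.4 kg; panko: 102.1 g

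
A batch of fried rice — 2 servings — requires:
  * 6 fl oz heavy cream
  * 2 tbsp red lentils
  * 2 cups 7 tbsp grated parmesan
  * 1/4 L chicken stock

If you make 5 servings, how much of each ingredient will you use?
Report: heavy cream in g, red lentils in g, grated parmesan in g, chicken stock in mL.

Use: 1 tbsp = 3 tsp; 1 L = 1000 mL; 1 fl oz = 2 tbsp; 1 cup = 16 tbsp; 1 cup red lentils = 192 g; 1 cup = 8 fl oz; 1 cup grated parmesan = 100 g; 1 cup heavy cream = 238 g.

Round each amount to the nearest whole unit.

heavy cream: 446 g; red lentils: 60 g; grated parmesan: 609 g; chicken stock: 625 mL

Scaling factor: 5/2 = 2.5.
heavy cream: 6 fl oz × 5/2 ÷ 8 fl oz/cup × 238 g/cup ≈ 446 g
red lentils: 2 tbsp × 5/2 ÷ 16 tbsp/cup × 192 g/cup = 60 g
grated parmesan: (2 cup + 7 tbsp = 2.4375 cup) × 5/2 × 100 g/cup ≈ 609 g
chicken stock: 0.25 L × 5/2 × 1000 mL/L = 625 mL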